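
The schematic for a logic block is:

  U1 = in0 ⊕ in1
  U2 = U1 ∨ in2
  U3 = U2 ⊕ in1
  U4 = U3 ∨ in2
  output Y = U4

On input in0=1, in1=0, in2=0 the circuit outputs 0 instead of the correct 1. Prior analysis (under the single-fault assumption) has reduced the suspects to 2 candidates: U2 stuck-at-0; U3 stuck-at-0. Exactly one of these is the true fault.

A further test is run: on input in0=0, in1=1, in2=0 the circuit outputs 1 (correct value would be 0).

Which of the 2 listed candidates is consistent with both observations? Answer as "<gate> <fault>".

Evaluate each candidate on input in0=0, in1=1, in2=0:
  U2 stuck-at-0: U1=1, U2=0 [stuck-at-0], U3=1, U4=1 → 1 — matches
  U3 stuck-at-0: U1=1, U2=1, U3=0 [stuck-at-0], U4=0 → 0 — eliminated
Only U2 stuck-at-0 reproduces the observed 1.

U2 stuck-at-0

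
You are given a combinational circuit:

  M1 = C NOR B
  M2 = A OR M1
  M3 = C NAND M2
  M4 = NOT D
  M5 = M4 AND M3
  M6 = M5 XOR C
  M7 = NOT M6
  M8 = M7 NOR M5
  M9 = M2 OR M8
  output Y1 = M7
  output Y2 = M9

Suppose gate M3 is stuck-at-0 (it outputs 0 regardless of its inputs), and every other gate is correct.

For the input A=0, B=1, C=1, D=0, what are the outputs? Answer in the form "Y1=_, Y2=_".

Y1=0, Y2=1

Propagate with M3 forced: M1=0, M2=0, M3=0 [stuck-at-0], M4=1, M5=0, M6=1, M7=0, M8=1, M9=1.
So the outputs are Y1=0, Y2=1. (Without the fault they would be Y1=1, Y2=0.)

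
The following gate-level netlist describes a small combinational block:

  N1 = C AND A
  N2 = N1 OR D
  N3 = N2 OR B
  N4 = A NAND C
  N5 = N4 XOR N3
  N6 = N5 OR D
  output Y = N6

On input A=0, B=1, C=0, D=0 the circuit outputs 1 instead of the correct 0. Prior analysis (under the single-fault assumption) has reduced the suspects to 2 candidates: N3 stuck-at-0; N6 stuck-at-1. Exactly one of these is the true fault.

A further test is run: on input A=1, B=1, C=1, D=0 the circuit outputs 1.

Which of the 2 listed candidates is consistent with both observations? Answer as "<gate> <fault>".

N6 stuck-at-1

Evaluate each candidate on input A=1, B=1, C=1, D=0:
  N3 stuck-at-0: N1=1, N2=1, N3=0 [stuck-at-0], N4=0, N5=0, N6=0 → 0 — eliminated
  N6 stuck-at-1: N1=1, N2=1, N3=1, N4=0, N5=1, N6=1 [stuck-at-1] → 1 — matches
Only N6 stuck-at-1 reproduces the observed 1.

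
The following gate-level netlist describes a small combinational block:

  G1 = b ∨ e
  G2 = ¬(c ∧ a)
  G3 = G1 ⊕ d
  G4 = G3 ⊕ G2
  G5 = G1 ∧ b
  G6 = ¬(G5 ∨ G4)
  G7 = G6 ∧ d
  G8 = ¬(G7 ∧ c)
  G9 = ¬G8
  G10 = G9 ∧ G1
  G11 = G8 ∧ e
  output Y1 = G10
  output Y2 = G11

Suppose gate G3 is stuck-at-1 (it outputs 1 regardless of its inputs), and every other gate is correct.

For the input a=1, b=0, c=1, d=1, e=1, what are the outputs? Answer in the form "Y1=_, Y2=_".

Y1=0, Y2=1

Propagate with G3 forced: G1=1, G2=0, G3=1 [stuck-at-1], G4=1, G5=0, G6=0, G7=0, G8=1, G9=0, G10=0, G11=1.
So the outputs are Y1=0, Y2=1. (Without the fault they would be Y1=1, Y2=0.)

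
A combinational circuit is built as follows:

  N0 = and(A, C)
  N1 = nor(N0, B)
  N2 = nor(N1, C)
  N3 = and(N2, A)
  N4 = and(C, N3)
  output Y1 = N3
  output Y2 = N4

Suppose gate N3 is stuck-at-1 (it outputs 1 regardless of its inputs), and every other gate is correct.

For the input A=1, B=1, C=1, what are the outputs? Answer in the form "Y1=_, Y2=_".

Y1=1, Y2=1

Propagate with N3 forced: N0=1, N1=0, N2=0, N3=1 [stuck-at-1], N4=1.
So the outputs are Y1=1, Y2=1. (Without the fault they would be Y1=0, Y2=0.)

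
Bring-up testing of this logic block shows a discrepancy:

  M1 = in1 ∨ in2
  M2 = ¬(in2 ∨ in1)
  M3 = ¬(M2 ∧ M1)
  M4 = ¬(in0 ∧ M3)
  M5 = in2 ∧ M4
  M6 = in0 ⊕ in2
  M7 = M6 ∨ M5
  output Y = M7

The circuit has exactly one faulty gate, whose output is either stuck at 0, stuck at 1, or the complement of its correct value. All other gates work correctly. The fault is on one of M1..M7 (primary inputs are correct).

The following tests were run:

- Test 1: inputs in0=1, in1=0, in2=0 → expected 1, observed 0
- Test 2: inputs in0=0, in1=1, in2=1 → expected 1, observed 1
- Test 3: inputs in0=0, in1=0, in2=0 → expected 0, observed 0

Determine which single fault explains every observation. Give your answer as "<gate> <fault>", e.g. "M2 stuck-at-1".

Fault-free values for test 1 (in0=1, in1=0, in2=0): M1=0, M2=1, M3=1, M4=0, M5=0, M6=1, M7=1, giving Y=1. Observed 0.
Test 1: faults giving observed 0 are {M6 stuck-at-0, M6 inverted output, M7 stuck-at-0, M7 inverted output}.
Test 2 (in0=0, in1=1, in2=1): fault-free M1=1, M2=0, M3=1, M4=1, M5=1, M6=1, M7=1 → 1; observed 1. Eliminates M7 stuck-at-0, M7 inverted output.
Test 3 (in0=0, in1=0, in2=0): fault-free M1=0, M2=1, M3=1, M4=1, M5=0, M6=0, M7=0 → 0; observed 0. Eliminates M6 inverted output.
Only M6 stuck-at-0 is consistent with every test.

M6 stuck-at-0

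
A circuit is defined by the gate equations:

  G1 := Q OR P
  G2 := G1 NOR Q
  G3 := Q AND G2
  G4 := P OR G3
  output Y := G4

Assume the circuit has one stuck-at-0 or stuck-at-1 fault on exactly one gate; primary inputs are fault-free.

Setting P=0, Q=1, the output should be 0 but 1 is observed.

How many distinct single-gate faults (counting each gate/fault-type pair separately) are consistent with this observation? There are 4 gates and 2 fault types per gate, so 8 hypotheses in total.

Fault-free: G1=1, G2=0, G3=0, G4=0 → 0. Observed 1.
  G1 stuck-at-0: output 0 ✗
  G1 stuck-at-1: output 0 ✗
  G2 stuck-at-0: output 0 ✗
  G2 stuck-at-1: output 1 ✓
  G3 stuck-at-0: output 0 ✗
  G3 stuck-at-1: output 1 ✓
  G4 stuck-at-0: output 0 ✗
  G4 stuck-at-1: output 1 ✓
Consistent faults: {G2 stuck-at-1, G3 stuck-at-1, G4 stuck-at-1} — 3 in all.

3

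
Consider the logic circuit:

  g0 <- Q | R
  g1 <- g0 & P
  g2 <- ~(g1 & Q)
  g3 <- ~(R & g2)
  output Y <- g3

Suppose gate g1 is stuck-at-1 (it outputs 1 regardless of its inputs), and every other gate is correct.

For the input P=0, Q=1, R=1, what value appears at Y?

Propagate with g1 forced: g0=1, g1=1 [stuck-at-1], g2=0, g3=1.
So Y = 1. (Without the fault it would be 0.)

1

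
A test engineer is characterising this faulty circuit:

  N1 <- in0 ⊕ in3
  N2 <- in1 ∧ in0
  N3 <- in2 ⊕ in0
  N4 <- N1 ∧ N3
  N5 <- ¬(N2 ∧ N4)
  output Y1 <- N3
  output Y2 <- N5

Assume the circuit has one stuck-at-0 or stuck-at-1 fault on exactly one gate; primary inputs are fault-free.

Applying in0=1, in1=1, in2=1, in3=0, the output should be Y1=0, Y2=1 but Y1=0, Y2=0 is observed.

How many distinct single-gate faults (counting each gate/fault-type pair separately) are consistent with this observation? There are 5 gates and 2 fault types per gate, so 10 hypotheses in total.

Fault-free: N1=1, N2=1, N3=0, N4=0, N5=1 → Y1=0, Y2=1. Observed Y1=0, Y2=0.
  N1 stuck-at-0: output Y1=0, Y2=1 ✗
  N1 stuck-at-1: output Y1=0, Y2=1 ✗
  N2 stuck-at-0: output Y1=0, Y2=1 ✗
  N2 stuck-at-1: output Y1=0, Y2=1 ✗
  N3 stuck-at-0: output Y1=0, Y2=1 ✗
  N3 stuck-at-1: output Y1=1, Y2=0 ✗
  N4 stuck-at-0: output Y1=0, Y2=1 ✗
  N4 stuck-at-1: output Y1=0, Y2=0 ✓
  N5 stuck-at-0: output Y1=0, Y2=0 ✓
  N5 stuck-at-1: output Y1=0, Y2=1 ✗
Consistent faults: {N4 stuck-at-1, N5 stuck-at-0} — 2 in all.

2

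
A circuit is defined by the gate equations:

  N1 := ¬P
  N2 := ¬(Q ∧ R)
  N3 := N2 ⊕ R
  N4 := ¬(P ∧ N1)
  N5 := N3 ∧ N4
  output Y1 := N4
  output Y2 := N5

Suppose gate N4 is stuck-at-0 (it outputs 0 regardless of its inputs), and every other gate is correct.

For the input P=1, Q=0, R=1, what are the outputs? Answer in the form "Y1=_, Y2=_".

Y1=0, Y2=0

Propagate with N4 forced: N1=0, N2=1, N3=0, N4=0 [stuck-at-0], N5=0.
So the outputs are Y1=0, Y2=0. (Without the fault they would be Y1=1, Y2=0.)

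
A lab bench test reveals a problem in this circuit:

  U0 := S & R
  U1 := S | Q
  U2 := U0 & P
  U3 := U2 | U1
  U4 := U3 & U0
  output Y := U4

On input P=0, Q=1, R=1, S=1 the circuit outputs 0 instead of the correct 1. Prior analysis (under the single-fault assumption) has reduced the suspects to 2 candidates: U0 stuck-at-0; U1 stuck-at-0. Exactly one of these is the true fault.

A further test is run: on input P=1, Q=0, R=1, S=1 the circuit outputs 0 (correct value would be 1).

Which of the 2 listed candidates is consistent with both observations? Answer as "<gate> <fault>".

U0 stuck-at-0

Evaluate each candidate on input P=1, Q=0, R=1, S=1:
  U0 stuck-at-0: U0=0 [stuck-at-0], U1=1, U2=0, U3=1, U4=0 → 0 — matches
  U1 stuck-at-0: U0=1, U1=0 [stuck-at-0], U2=1, U3=1, U4=1 → 1 — eliminated
Only U0 stuck-at-0 reproduces the observed 0.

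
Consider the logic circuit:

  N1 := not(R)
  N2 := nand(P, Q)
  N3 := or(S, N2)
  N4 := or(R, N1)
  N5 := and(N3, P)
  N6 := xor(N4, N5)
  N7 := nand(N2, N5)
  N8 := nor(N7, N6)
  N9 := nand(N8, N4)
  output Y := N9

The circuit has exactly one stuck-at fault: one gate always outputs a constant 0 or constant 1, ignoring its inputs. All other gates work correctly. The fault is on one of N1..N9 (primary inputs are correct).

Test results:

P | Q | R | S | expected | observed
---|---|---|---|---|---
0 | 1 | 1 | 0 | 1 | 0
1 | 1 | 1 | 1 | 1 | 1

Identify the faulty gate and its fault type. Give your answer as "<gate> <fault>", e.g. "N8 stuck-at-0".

N5 stuck-at-1

Fault-free values for test 1 (P=0, Q=1, R=1, S=0): N1=0, N2=1, N3=1, N4=1, N5=0, N6=1, N7=1, N8=0, N9=1, giving Y=1. Observed 0.
Test 1: faults giving observed 0 are {N5 stuck-at-1, N8 stuck-at-1, N9 stuck-at-0}.
Test 2 (P=1, Q=1, R=1, S=1): fault-free N1=0, N2=0, N3=1, N4=1, N5=1, N6=0, N7=1, N8=0, N9=1 → 1; observed 1. Eliminates N8 stuck-at-1, N9 stuck-at-0.
Only N5 stuck-at-1 is consistent with every test.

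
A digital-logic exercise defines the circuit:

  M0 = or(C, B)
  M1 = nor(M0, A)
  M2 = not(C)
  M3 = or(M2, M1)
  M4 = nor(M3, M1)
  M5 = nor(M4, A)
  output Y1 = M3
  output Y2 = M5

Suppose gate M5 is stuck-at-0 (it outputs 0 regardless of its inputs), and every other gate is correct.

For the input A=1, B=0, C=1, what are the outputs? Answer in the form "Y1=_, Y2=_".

Propagate with M5 forced: M0=1, M1=0, M2=0, M3=0, M4=1, M5=0 [stuck-at-0].
So the outputs are Y1=0, Y2=0. (Same as the fault-free value — the fault is masked on this input.)

Y1=0, Y2=0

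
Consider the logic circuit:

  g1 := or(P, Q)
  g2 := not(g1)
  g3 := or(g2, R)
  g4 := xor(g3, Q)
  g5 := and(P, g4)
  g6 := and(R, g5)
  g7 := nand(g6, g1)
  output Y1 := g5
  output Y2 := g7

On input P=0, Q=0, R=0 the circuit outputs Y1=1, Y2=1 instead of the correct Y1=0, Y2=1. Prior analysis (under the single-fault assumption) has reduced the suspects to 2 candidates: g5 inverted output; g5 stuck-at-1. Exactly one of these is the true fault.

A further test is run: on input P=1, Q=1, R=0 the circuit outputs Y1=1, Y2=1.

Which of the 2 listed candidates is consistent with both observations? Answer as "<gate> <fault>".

Evaluate each candidate on input P=1, Q=1, R=0:
  g5 inverted output: g1=1, g2=0, g3=0, g4=1, g5=0 [inverted output], g6=0, g7=1 → Y1=0, Y2=1 — eliminated
  g5 stuck-at-1: g1=1, g2=0, g3=0, g4=1, g5=1 [stuck-at-1], g6=0, g7=1 → Y1=1, Y2=1 — matches
Only g5 stuck-at-1 reproduces the observed Y1=1, Y2=1.

g5 stuck-at-1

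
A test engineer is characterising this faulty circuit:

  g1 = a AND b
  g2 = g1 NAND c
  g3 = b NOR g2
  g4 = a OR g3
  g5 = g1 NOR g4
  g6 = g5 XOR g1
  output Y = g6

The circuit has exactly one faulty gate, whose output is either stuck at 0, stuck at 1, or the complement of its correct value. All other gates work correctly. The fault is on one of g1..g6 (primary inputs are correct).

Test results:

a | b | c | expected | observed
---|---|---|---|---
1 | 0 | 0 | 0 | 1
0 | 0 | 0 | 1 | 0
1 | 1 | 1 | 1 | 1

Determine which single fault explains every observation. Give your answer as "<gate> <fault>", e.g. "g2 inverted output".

Fault-free values for test 1 (a=1, b=0, c=0): g1=0, g2=1, g3=0, g4=1, g5=0, g6=0, giving Y=0. Observed 1.
Test 1: faults giving observed 1 are {g1 stuck-at-1, g1 inverted output, g4 stuck-at-0, g4 inverted output, g5 stuck-at-1, g5 inverted output, g6 stuck-at-1, g6 inverted output}.
Test 2 (a=0, b=0, c=0): fault-free g1=0, g2=1, g3=0, g4=0, g5=1, g6=1 → 1; observed 0. Eliminates g1 stuck-at-1, g1 inverted output, g4 stuck-at-0, g5 stuck-at-1, g6 stuck-at-1.
Test 3 (a=1, b=1, c=1): fault-free g1=1, g2=0, g3=0, g4=1, g5=0, g6=1 → 1; observed 1. Eliminates g5 inverted output, g6 inverted output.
Only g4 inverted output is consistent with every test.

g4 inverted output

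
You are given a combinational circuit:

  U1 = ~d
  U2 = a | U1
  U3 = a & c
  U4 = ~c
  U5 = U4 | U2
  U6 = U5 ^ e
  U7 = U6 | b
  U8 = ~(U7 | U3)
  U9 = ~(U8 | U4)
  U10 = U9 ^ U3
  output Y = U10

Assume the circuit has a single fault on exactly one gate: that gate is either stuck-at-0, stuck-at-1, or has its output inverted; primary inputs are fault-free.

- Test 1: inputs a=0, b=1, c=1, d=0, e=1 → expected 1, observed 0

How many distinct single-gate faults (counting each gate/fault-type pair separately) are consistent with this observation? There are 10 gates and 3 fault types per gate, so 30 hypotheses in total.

Fault-free: U1=1, U2=1, U3=0, U4=0, U5=1, U6=0, U7=1, U8=0, U9=1, U10=1 → 1. Observed 0.
  U1: none of the 3 fault types match ✗
  U2: none of the 3 fault types match ✗
  U3: stuck-at-1, inverted output ✓; others ✗
  U4: stuck-at-1, inverted output ✓; others ✗
  U5: none of the 3 fault types match ✗
  U6: none of the 3 fault types match ✗
  U7: stuck-at-0, inverted output ✓; others ✗
  U8: stuck-at-1, inverted output ✓; others ✗
  U9: stuck-at-0, inverted output ✓; others ✗
  U10: stuck-at-0, inverted output ✓; others ✗
Consistent faults: {U3 stuck-at-1, U3 inverted output, U4 stuck-at-1, U4 inverted output, U7 stuck-at-0, U7 inverted output, U8 stuck-at-1, U8 inverted output, U9 stuck-at-0, U9 inverted output, U10 stuck-at-0, U10 inverted output} — 12 in all.

12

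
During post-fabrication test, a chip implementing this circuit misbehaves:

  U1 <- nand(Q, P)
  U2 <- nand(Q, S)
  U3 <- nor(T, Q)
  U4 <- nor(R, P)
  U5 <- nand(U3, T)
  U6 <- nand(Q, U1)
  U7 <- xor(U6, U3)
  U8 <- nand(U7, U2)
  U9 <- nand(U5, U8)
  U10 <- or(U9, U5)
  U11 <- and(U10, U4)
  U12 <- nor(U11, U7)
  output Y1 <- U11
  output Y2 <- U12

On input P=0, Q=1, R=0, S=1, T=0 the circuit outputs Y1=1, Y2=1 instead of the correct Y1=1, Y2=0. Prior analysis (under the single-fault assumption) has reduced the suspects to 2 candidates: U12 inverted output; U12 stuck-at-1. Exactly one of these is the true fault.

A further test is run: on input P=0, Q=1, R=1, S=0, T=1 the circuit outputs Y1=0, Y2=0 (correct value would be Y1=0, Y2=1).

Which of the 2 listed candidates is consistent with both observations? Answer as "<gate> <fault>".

Evaluate each candidate on input P=0, Q=1, R=1, S=0, T=1:
  U12 inverted output: U1=1, U2=1, U3=0, U4=0, U5=1, U6=0, U7=0, U8=1, U9=0, U10=1, U11=0, U12=0 [inverted output] → Y1=0, Y2=0 — matches
  U12 stuck-at-1: U1=1, U2=1, U3=0, U4=0, U5=1, U6=0, U7=0, U8=1, U9=0, U10=1, U11=0, U12=1 [stuck-at-1] → Y1=0, Y2=1 — eliminated
Only U12 inverted output reproduces the observed Y1=0, Y2=0.

U12 inverted output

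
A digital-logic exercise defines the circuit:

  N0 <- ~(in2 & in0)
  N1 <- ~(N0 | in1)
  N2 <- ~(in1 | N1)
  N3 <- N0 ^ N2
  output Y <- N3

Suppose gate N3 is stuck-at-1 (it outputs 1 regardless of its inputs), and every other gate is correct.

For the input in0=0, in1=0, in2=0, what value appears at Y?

1

Propagate with N3 forced: N0=1, N1=0, N2=1, N3=1 [stuck-at-1].
So Y = 1. (Without the fault it would be 0.)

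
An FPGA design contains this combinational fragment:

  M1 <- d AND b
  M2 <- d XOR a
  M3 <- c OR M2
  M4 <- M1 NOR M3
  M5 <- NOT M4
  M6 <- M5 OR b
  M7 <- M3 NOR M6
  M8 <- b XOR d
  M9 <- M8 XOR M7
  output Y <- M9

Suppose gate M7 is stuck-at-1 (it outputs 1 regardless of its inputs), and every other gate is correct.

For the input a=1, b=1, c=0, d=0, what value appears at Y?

0

Propagate with M7 forced: M1=0, M2=1, M3=1, M4=0, M5=1, M6=1, M7=1 [stuck-at-1], M8=1, M9=0.
So Y = 0. (Without the fault it would be 1.)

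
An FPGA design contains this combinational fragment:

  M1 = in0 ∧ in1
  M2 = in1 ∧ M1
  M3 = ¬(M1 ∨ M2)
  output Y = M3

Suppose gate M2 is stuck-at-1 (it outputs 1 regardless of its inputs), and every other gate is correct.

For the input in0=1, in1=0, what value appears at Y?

0

Propagate with M2 forced: M1=0, M2=1 [stuck-at-1], M3=0.
So Y = 0. (Without the fault it would be 1.)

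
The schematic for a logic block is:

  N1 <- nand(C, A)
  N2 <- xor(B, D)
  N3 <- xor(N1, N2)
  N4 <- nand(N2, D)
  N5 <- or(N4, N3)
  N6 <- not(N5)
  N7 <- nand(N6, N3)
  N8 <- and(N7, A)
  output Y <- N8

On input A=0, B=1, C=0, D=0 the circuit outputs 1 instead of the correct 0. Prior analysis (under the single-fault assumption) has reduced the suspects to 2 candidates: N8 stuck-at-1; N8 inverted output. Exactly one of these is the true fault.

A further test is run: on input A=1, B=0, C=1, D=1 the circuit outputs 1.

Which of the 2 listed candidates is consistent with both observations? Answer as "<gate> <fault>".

Evaluate each candidate on input A=1, B=0, C=1, D=1:
  N8 stuck-at-1: N1=0, N2=1, N3=1, N4=0, N5=1, N6=0, N7=1, N8=1 [stuck-at-1] → 1 — matches
  N8 inverted output: N1=0, N2=1, N3=1, N4=0, N5=1, N6=0, N7=1, N8=0 [inverted output] → 0 — eliminated
Only N8 stuck-at-1 reproduces the observed 1.

N8 stuck-at-1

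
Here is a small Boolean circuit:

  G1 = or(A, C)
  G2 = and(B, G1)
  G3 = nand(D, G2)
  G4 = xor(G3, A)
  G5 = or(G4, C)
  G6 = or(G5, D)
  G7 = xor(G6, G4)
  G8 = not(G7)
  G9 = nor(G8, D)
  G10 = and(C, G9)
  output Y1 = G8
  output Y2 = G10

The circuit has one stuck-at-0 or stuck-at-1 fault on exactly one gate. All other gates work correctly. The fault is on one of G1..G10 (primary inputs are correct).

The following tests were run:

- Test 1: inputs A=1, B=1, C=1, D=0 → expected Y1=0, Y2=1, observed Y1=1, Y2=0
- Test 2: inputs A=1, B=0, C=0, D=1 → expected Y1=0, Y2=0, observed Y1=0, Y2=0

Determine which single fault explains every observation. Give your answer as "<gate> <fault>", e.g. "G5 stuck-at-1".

Fault-free values for test 1 (A=1, B=1, C=1, D=0): G1=1, G2=1, G3=1, G4=0, G5=1, G6=1, G7=1, G8=0, G9=1, G10=1, giving Y1=0, Y2=1. Observed Y1=1, Y2=0.
Test 1: faults giving observed Y1=1, Y2=0 are {G3 stuck-at-0, G4 stuck-at-1, G5 stuck-at-0, G6 stuck-at-0, G7 stuck-at-0, G8 stuck-at-1}.
Test 2 (A=1, B=0, C=0, D=1): fault-free G1=1, G2=0, G3=1, G4=0, G5=0, G6=1, G7=1, G8=0, G9=0, G10=0 → Y1=0, Y2=0; observed Y1=0, Y2=0. Eliminates G3 stuck-at-0, G4 stuck-at-1, G6 stuck-at-0, G7 stuck-at-0, G8 stuck-at-1.
Only G5 stuck-at-0 is consistent with every test.

G5 stuck-at-0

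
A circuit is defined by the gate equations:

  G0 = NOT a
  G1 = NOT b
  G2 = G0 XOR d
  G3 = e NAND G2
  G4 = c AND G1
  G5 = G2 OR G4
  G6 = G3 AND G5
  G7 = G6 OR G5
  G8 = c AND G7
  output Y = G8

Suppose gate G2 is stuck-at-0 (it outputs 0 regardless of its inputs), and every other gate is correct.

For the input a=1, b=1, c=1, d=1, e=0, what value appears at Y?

Propagate with G2 forced: G0=0, G1=0, G2=0 [stuck-at-0], G3=1, G4=0, G5=0, G6=0, G7=0, G8=0.
So Y = 0. (Without the fault it would be 1.)

0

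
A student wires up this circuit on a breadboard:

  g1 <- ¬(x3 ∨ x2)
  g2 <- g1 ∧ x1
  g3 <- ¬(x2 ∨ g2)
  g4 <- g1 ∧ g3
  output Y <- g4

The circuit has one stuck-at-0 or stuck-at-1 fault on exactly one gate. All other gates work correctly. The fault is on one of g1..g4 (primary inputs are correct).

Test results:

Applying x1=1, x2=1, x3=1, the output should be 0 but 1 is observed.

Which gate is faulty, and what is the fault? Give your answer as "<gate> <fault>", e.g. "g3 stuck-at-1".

g4 stuck-at-1

Fault-free values for test 1 (x1=1, x2=1, x3=1): g1=0, g2=0, g3=0, g4=0, giving Y=0. Observed 1.
Test 1: faults giving observed 1 are {g4 stuck-at-1}.
Only g4 stuck-at-1 is consistent with every test.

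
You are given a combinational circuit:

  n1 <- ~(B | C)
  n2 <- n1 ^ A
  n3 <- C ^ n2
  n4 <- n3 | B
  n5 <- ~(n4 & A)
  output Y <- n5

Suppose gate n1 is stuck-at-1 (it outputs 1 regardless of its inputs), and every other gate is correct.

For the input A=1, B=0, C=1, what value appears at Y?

0

Propagate with n1 forced: n1=1 [stuck-at-1], n2=0, n3=1, n4=1, n5=0.
So Y = 0. (Without the fault it would be 1.)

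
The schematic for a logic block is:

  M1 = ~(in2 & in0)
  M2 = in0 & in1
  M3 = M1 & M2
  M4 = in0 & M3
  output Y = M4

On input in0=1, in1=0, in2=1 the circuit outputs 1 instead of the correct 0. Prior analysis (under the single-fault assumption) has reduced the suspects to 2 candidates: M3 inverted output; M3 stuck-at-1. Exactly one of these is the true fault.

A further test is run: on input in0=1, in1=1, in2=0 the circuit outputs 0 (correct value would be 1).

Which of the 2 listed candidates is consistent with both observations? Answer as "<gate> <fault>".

M3 inverted output

Evaluate each candidate on input in0=1, in1=1, in2=0:
  M3 inverted output: M1=1, M2=1, M3=0 [inverted output], M4=0 → 0 — matches
  M3 stuck-at-1: M1=1, M2=1, M3=1 [stuck-at-1], M4=1 → 1 — eliminated
Only M3 inverted output reproduces the observed 0.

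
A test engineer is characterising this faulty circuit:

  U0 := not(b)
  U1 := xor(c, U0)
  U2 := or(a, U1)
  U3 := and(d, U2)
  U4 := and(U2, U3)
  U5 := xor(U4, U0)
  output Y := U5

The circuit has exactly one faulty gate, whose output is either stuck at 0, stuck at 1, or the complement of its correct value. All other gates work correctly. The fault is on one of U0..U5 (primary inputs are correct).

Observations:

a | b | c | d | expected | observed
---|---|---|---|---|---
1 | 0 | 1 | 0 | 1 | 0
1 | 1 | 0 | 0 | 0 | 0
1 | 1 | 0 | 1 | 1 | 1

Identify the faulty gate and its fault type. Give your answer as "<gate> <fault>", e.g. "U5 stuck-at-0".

Fault-free values for test 1 (a=1, b=0, c=1, d=0): U0=1, U1=0, U2=1, U3=0, U4=0, U5=1, giving Y=1. Observed 0.
Test 1: faults giving observed 0 are {U0 stuck-at-0, U0 inverted output, U3 stuck-at-1, U3 inverted output, U4 stuck-at-1, U4 inverted output, U5 stuck-at-0, U5 inverted output}.
Test 2 (a=1, b=1, c=0, d=0): fault-free U0=0, U1=0, U2=1, U3=0, U4=0, U5=0 → 0; observed 0. Eliminates U0 inverted output, U3 stuck-at-1, U3 inverted output, U4 stuck-at-1, U4 inverted output, U5 inverted output.
Test 3 (a=1, b=1, c=0, d=1): fault-free U0=0, U1=0, U2=1, U3=1, U4=1, U5=1 → 1; observed 1. Eliminates U5 stuck-at-0.
Only U0 stuck-at-0 is consistent with every test.

U0 stuck-at-0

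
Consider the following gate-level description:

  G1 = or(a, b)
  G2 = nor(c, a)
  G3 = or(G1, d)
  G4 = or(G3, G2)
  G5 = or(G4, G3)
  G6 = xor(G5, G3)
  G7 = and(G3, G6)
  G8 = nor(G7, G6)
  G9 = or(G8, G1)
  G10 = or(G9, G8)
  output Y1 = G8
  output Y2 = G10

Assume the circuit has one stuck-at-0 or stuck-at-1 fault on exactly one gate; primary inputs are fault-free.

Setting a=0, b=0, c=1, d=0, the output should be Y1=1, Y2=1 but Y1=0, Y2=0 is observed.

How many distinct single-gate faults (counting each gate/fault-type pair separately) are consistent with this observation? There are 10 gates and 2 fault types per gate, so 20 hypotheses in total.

6

Fault-free: G1=0, G2=0, G3=0, G4=0, G5=0, G6=0, G7=0, G8=1, G9=1, G10=1 → Y1=1, Y2=1. Observed Y1=0, Y2=0.
  G1: none of the 2 fault types match ✗
  G2: stuck-at-1 ✓; others ✗
  G3: none of the 2 fault types match ✗
  G4: stuck-at-1 ✓; others ✗
  G5: stuck-at-1 ✓; others ✗
  G6: stuck-at-1 ✓; others ✗
  G7: stuck-at-1 ✓; others ✗
  G8: stuck-at-0 ✓; others ✗
  G9: none of the 2 fault types match ✗
  G10: none of the 2 fault types match ✗
Consistent faults: {G2 stuck-at-1, G4 stuck-at-1, G5 stuck-at-1, G6 stuck-at-1, G7 stuck-at-1, G8 stuck-at-0} — 6 in all.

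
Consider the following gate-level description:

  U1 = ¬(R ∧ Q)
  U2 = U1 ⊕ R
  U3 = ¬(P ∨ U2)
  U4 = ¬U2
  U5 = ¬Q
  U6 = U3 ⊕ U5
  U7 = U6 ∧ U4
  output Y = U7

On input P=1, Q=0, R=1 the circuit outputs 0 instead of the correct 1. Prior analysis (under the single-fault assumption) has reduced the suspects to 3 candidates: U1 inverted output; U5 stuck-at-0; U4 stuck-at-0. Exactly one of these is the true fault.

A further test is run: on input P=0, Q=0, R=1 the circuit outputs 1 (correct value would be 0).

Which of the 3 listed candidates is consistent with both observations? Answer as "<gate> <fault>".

U5 stuck-at-0

Evaluate each candidate on input P=0, Q=0, R=1:
  U1 inverted output: U1=0 [inverted output], U2=1, U3=0, U4=0, U5=1, U6=1, U7=0 → 0 — eliminated
  U5 stuck-at-0: U1=1, U2=0, U3=1, U4=1, U5=0 [stuck-at-0], U6=1, U7=1 → 1 — matches
  U4 stuck-at-0: U1=1, U2=0, U3=1, U4=0 [stuck-at-0], U5=1, U6=0, U7=0 → 0 — eliminated
Only U5 stuck-at-0 reproduces the observed 1.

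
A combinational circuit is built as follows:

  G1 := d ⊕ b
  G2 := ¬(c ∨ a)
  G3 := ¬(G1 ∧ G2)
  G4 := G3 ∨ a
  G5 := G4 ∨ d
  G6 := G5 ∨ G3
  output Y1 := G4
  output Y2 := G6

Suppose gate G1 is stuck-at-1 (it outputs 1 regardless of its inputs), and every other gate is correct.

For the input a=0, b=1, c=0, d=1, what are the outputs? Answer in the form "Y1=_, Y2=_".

Propagate with G1 forced: G1=1 [stuck-at-1], G2=1, G3=0, G4=0, G5=1, G6=1.
So the outputs are Y1=0, Y2=1. (Without the fault they would be Y1=1, Y2=1.)

Y1=0, Y2=1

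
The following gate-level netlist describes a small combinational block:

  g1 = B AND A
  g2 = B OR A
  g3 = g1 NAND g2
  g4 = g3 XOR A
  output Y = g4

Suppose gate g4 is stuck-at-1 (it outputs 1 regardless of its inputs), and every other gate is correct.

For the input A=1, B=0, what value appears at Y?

1

Propagate with g4 forced: g1=0, g2=1, g3=1, g4=1 [stuck-at-1].
So Y = 1. (Without the fault it would be 0.)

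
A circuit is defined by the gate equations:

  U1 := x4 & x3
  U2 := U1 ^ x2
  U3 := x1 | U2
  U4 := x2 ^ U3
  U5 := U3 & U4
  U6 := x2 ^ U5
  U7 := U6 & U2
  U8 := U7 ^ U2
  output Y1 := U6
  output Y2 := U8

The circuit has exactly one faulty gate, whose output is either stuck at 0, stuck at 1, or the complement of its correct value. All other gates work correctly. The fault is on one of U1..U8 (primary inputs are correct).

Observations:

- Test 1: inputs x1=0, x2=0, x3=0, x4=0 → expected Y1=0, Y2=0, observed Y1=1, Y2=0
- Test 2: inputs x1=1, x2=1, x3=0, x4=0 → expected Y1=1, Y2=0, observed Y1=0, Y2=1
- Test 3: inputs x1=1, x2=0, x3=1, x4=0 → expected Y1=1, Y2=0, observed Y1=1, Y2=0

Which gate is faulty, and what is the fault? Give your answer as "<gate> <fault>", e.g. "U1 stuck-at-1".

U5 stuck-at-1

Fault-free values for test 1 (x1=0, x2=0, x3=0, x4=0): U1=0, U2=0, U3=0, U4=0, U5=0, U6=0, U7=0, U8=0, giving Y1=0, Y2=0. Observed Y1=1, Y2=0.
Test 1: faults giving observed Y1=1, Y2=0 are {U1 stuck-at-1, U1 inverted output, U2 stuck-at-1, U2 inverted output, U3 stuck-at-1, U3 inverted output, U5 stuck-at-1, U5 inverted output, U6 stuck-at-1, U6 inverted output}.
Test 2 (x1=1, x2=1, x3=0, x4=0): fault-free U1=0, U2=1, U3=1, U4=0, U5=0, U6=1, U7=1, U8=0 → Y1=1, Y2=0; observed Y1=0, Y2=1. Eliminates U1 stuck-at-1, U1 inverted output, U2 stuck-at-1, U2 inverted output, U3 stuck-at-1, U3 inverted output, U6 stuck-at-1.
Test 3 (x1=1, x2=0, x3=1, x4=0): fault-free U1=0, U2=0, U3=1, U4=1, U5=1, U6=1, U7=0, U8=0 → Y1=1, Y2=0; observed Y1=1, Y2=0. Eliminates U5 inverted output, U6 inverted output.
Only U5 stuck-at-1 is consistent with every test.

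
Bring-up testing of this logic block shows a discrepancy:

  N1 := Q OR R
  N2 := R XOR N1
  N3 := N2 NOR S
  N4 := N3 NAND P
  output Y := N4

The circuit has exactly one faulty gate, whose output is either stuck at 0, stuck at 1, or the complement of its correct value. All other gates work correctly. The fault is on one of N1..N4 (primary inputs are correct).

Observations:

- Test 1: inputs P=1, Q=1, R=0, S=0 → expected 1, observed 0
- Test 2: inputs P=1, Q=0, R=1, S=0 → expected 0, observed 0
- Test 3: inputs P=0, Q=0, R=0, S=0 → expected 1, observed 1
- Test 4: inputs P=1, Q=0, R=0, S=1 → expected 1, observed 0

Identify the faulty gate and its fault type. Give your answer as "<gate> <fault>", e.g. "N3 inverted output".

N3 stuck-at-1

Fault-free values for test 1 (P=1, Q=1, R=0, S=0): N1=1, N2=1, N3=0, N4=1, giving Y=1. Observed 0.
Test 1: faults giving observed 0 are {N1 stuck-at-0, N1 inverted output, N2 stuck-at-0, N2 inverted output, N3 stuck-at-1, N3 inverted output, N4 stuck-at-0, N4 inverted output}.
Test 2 (P=1, Q=0, R=1, S=0): fault-free N1=1, N2=0, N3=1, N4=0 → 0; observed 0. Eliminates N1 stuck-at-0, N1 inverted output, N2 inverted output, N3 inverted output, N4 inverted output.
Test 3 (P=0, Q=0, R=0, S=0): fault-free N1=0, N2=0, N3=1, N4=1 → 1; observed 1. Eliminates N4 stuck-at-0.
Test 4 (P=1, Q=0, R=0, S=1): fault-free N1=0, N2=0, N3=0, N4=1 → 1; observed 0. Eliminates N2 stuck-at-0.
Only N3 stuck-at-1 is consistent with every test.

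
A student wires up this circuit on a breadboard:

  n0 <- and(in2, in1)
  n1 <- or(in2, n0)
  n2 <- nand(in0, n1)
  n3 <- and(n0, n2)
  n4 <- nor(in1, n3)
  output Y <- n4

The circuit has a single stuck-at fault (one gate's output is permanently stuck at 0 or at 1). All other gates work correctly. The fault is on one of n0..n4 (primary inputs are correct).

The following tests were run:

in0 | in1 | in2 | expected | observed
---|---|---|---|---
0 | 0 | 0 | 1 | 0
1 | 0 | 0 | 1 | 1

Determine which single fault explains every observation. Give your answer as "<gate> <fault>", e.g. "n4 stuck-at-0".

n0 stuck-at-1

Fault-free values for test 1 (in0=0, in1=0, in2=0): n0=0, n1=0, n2=1, n3=0, n4=1, giving Y=1. Observed 0.
Test 1: faults giving observed 0 are {n0 stuck-at-1, n3 stuck-at-1, n4 stuck-at-0}.
Test 2 (in0=1, in1=0, in2=0): fault-free n0=0, n1=0, n2=1, n3=0, n4=1 → 1; observed 1. Eliminates n3 stuck-at-1, n4 stuck-at-0.
Only n0 stuck-at-1 is consistent with every test.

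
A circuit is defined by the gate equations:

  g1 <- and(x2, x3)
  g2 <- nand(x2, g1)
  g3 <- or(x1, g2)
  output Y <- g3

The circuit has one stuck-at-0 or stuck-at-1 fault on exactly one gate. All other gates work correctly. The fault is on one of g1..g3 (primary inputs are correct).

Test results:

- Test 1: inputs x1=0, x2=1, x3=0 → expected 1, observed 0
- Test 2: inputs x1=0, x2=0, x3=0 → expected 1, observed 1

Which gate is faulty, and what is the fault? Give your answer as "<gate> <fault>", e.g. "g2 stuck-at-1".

g1 stuck-at-1

Fault-free values for test 1 (x1=0, x2=1, x3=0): g1=0, g2=1, g3=1, giving Y=1. Observed 0.
Test 1: faults giving observed 0 are {g1 stuck-at-1, g2 stuck-at-0, g3 stuck-at-0}.
Test 2 (x1=0, x2=0, x3=0): fault-free g1=0, g2=1, g3=1 → 1; observed 1. Eliminates g2 stuck-at-0, g3 stuck-at-0.
Only g1 stuck-at-1 is consistent with every test.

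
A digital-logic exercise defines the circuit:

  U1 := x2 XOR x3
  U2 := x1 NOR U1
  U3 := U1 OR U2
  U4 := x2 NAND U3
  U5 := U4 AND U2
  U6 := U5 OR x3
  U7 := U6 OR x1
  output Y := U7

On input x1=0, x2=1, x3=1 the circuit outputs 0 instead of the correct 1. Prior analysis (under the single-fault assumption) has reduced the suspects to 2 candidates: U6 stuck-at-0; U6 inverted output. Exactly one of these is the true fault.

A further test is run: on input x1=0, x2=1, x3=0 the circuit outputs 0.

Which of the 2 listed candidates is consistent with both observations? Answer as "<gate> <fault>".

Evaluate each candidate on input x1=0, x2=1, x3=0:
  U6 stuck-at-0: U1=1, U2=0, U3=1, U4=0, U5=0, U6=0 [stuck-at-0], U7=0 → 0 — matches
  U6 inverted output: U1=1, U2=0, U3=1, U4=0, U5=0, U6=1 [inverted output], U7=1 → 1 — eliminated
Only U6 stuck-at-0 reproduces the observed 0.

U6 stuck-at-0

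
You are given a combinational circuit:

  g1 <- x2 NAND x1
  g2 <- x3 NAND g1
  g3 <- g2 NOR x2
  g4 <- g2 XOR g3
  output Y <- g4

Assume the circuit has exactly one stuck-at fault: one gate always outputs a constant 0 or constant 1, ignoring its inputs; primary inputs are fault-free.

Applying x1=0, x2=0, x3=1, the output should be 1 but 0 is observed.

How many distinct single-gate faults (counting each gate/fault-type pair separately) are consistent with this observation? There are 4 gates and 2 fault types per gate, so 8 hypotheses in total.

Fault-free: g1=1, g2=0, g3=1, g4=1 → 1. Observed 0.
  g1 stuck-at-0: output 1 ✗
  g1 stuck-at-1: output 1 ✗
  g2 stuck-at-0: output 1 ✗
  g2 stuck-at-1: output 1 ✗
  g3 stuck-at-0: output 0 ✓
  g3 stuck-at-1: output 1 ✗
  g4 stuck-at-0: output 0 ✓
  g4 stuck-at-1: output 1 ✗
Consistent faults: {g3 stuck-at-0, g4 stuck-at-0} — 2 in all.

2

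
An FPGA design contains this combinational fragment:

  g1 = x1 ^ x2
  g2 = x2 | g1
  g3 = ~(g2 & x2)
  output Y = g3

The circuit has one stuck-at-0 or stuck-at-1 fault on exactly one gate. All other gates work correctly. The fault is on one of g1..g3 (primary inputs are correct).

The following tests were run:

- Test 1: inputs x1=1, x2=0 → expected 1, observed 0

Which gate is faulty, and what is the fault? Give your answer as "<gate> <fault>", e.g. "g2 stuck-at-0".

Fault-free values for test 1 (x1=1, x2=0): g1=1, g2=1, g3=1, giving Y=1. Observed 0.
Test 1: faults giving observed 0 are {g3 stuck-at-0}.
Only g3 stuck-at-0 is consistent with every test.

g3 stuck-at-0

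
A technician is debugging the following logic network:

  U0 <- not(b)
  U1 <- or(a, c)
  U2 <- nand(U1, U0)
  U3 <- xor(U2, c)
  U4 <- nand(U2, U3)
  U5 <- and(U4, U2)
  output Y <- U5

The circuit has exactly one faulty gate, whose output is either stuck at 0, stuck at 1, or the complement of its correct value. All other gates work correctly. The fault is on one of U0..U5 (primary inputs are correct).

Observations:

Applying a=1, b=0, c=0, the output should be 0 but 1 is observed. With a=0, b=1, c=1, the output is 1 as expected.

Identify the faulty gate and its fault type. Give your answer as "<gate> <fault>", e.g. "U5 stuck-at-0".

Fault-free values for test 1 (a=1, b=0, c=0): U0=1, U1=1, U2=0, U3=0, U4=1, U5=0, giving Y=0. Observed 1.
Test 1: faults giving observed 1 are {U5 stuck-at-1, U5 inverted output}.
Test 2 (a=0, b=1, c=1): fault-free U0=0, U1=1, U2=1, U3=0, U4=1, U5=1 → 1; observed 1. Eliminates U5 inverted output.
Only U5 stuck-at-1 is consistent with every test.

U5 stuck-at-1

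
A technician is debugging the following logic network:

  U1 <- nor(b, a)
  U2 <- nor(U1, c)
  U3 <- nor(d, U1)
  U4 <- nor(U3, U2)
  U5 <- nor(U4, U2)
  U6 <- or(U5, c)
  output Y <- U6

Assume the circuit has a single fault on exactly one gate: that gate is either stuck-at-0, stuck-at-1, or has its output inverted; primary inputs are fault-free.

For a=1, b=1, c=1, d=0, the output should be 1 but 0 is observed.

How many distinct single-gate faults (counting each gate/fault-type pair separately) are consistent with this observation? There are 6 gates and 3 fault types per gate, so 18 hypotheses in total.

Fault-free: U1=0, U2=0, U3=1, U4=0, U5=1, U6=1 → 1. Observed 0.
  U1: none of the 3 fault types match ✗
  U2: none of the 3 fault types match ✗
  U3: none of the 3 fault types match ✗
  U4: none of the 3 fault types match ✗
  U5: none of the 3 fault types match ✗
  U6: stuck-at-0, inverted output ✓; others ✗
Consistent faults: {U6 stuck-at-0, U6 inverted output} — 2 in all.

2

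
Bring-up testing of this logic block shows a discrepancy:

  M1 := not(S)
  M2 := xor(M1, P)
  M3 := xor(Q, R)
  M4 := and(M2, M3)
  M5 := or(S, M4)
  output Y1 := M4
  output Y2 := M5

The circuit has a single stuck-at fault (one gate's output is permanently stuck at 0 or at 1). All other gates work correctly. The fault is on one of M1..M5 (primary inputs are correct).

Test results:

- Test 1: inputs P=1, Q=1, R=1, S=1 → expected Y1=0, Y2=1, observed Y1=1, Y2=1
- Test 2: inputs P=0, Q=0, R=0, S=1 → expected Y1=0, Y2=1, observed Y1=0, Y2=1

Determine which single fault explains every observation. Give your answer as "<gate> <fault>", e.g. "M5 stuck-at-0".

Fault-free values for test 1 (P=1, Q=1, R=1, S=1): M1=0, M2=1, M3=0, M4=0, M5=1, giving Y1=0, Y2=1. Observed Y1=1, Y2=1.
Test 1: faults giving observed Y1=1, Y2=1 are {M3 stuck-at-1, M4 stuck-at-1}.
Test 2 (P=0, Q=0, R=0, S=1): fault-free M1=0, M2=0, M3=0, M4=0, M5=1 → Y1=0, Y2=1; observed Y1=0, Y2=1. Eliminates M4 stuck-at-1.
Only M3 stuck-at-1 is consistent with every test.

M3 stuck-at-1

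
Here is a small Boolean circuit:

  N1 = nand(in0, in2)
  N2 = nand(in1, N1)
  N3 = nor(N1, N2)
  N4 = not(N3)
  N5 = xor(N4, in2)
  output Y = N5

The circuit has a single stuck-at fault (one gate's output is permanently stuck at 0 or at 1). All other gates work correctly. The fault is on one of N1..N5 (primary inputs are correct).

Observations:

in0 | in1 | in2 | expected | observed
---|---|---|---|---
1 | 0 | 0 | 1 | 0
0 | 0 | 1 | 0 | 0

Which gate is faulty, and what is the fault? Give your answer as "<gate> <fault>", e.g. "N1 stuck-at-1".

N5 stuck-at-0

Fault-free values for test 1 (in0=1, in1=0, in2=0): N1=1, N2=1, N3=0, N4=1, N5=1, giving Y=1. Observed 0.
Test 1: faults giving observed 0 are {N3 stuck-at-1, N4 stuck-at-0, N5 stuck-at-0}.
Test 2 (in0=0, in1=0, in2=1): fault-free N1=1, N2=1, N3=0, N4=1, N5=0 → 0; observed 0. Eliminates N3 stuck-at-1, N4 stuck-at-0.
Only N5 stuck-at-0 is consistent with every test.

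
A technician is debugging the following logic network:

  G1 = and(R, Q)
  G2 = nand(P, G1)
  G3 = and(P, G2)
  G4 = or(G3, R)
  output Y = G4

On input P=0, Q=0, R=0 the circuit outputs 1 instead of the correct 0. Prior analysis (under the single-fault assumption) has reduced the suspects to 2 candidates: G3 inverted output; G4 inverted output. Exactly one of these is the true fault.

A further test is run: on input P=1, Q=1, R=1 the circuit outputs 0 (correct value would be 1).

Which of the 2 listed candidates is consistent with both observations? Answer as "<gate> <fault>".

G4 inverted output

Evaluate each candidate on input P=1, Q=1, R=1:
  G3 inverted output: G1=1, G2=0, G3=1 [inverted output], G4=1 → 1 — eliminated
  G4 inverted output: G1=1, G2=0, G3=0, G4=0 [inverted output] → 0 — matches
Only G4 inverted output reproduces the observed 0.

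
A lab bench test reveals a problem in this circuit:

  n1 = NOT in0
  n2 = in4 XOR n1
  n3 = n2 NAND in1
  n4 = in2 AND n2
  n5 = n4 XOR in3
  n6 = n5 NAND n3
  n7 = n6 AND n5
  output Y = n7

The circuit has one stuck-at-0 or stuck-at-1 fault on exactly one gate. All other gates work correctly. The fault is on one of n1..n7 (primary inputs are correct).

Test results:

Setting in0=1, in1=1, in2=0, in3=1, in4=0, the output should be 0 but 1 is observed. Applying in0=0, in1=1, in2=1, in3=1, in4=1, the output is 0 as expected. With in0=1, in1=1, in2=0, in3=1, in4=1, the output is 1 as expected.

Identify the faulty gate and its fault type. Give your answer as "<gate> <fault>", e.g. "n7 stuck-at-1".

Fault-free values for test 1 (in0=1, in1=1, in2=0, in3=1, in4=0): n1=0, n2=0, n3=1, n4=0, n5=1, n6=0, n7=0, giving Y=0. Observed 1.
Test 1: faults giving observed 1 are {n1 stuck-at-1, n2 stuck-at-1, n3 stuck-at-0, n6 stuck-at-1, n7 stuck-at-1}.
Test 2 (in0=0, in1=1, in2=1, in3=1, in4=1): fault-free n1=1, n2=0, n3=1, n4=0, n5=1, n6=0, n7=0 → 0; observed 0. Eliminates n3 stuck-at-0, n6 stuck-at-1, n7 stuck-at-1.
Test 3 (in0=1, in1=1, in2=0, in3=1, in4=1): fault-free n1=0, n2=1, n3=0, n4=0, n5=1, n6=1, n7=1 → 1; observed 1. Eliminates n1 stuck-at-1.
Only n2 stuck-at-1 is consistent with every test.

n2 stuck-at-1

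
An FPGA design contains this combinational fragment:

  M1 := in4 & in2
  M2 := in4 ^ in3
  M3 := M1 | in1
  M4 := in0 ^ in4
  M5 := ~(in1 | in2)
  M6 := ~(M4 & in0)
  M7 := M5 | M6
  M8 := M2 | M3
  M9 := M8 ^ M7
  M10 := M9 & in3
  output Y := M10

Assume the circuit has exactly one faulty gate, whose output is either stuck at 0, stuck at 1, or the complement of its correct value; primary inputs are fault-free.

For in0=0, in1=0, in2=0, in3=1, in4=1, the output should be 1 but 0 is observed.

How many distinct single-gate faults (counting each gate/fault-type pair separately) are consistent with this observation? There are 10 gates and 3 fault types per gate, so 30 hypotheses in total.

14

Fault-free: M1=0, M2=0, M3=0, M4=1, M5=1, M6=1, M7=1, M8=0, M9=1, M10=1 → 1. Observed 0.
  M1: stuck-at-1, inverted output ✓; others ✗
  M2: stuck-at-1, inverted output ✓; others ✗
  M3: stuck-at-1, inverted output ✓; others ✗
  M4: none of the 3 fault types match ✗
  M5: none of the 3 fault types match ✗
  M6: none of the 3 fault types match ✗
  M7: stuck-at-0, inverted output ✓; others ✗
  M8: stuck-at-1, inverted output ✓; others ✗
  M9: stuck-at-0, inverted output ✓; others ✗
  M10: stuck-at-0, inverted output ✓; others ✗
Consistent faults: {M1 stuck-at-1, M1 inverted output, M2 stuck-at-1, M2 inverted output, M3 stuck-at-1, M3 inverted output, M7 stuck-at-0, M7 inverted output, M8 stuck-at-1, M8 inverted output, M9 stuck-at-0, M9 inverted output, M10 stuck-at-0, M10 inverted output} — 14 in all.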